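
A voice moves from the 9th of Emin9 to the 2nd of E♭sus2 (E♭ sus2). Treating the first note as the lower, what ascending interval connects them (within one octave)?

diminished 8th

Emin9 has F♯ as its 9th, and E♭sus2 (E♭ sus2) has F as its 2nd.
F♯ up to F is 11 semitones, a half step narrower than a perfect octave, so the interval is diminished.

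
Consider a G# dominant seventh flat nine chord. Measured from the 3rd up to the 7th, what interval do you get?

diminished fifth

Spelling the chord: G#-B#-D#-F#-A.
That puts B# below F#.
From B# to F#: 6 semitones over a fifth = diminished.
That tritone between 3rd and 7th is what gives the dominant seventh its pull toward resolution.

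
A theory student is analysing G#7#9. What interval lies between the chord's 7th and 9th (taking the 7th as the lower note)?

G#7#9 (G# dominant seventh sharp nine) is spelled G#-B#-D#-F#-A##.
So we need the interval from F# up to A##.
3 letter names make it a third; at 5 semitones (a half step wider than major) the quality is augmented.

augmented third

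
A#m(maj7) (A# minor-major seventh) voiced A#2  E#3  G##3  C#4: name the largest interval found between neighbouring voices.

Adjacent intervals: A#2→E#3 = perfect fifth; E#3→G##3 = major third; G##3→C#4 = diminished fourth.
The largest is A#2 to E#3, a perfect fifth (7 semitones).

perfect fifth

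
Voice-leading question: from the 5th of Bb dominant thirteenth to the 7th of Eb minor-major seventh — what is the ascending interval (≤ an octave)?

Bb dominant thirteenth has F as its 5th, and Eb minor-major seventh has D as its 7th.
From F to D is 9 semitones, exactly the major sixth.

major sixth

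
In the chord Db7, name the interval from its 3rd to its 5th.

Db dominant seventh: Db-F-Ab-Cb.
That puts F below Ab.
F up to Ab is 3 semitones, a half step narrower than a major third, so the interval is minor.

minor 3rd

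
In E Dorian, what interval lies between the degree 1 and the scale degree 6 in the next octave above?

major thirteenth

E dorian: E F# G A B C# D.
Degree 1 = E; degree 6 (up an octave) = C#.
Counting 13 letters and 21 half steps from E gives a major thirteenth.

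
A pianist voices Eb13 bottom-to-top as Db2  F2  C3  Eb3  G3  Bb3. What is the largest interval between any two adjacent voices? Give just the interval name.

perfect fifth

Adjacent intervals: Db2→F2 = major third; F2→C3 = perfect fifth; C3→Eb3 = minor third; Eb3→G3 = major third; G3→Bb3 = minor third.
The largest is F2 to C3, a perfect fifth (7 semitones).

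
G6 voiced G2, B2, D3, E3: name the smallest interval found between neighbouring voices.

major second

Adjacent intervals: G2→B2 = major third; B2→D3 = minor third; D3→E3 = major second.
The smallest is D3 to E3, a major second (2 semitones).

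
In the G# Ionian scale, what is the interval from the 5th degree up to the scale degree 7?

major third

Spelling the G# Ionian scale: G# A# B# C# D# E# F##.
5th degree = D#; scale degree 7 = F##.
Counting 3 letters and 4 half steps from D# gives a major third.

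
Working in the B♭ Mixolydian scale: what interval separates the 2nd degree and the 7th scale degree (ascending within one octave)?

B♭ mixolydian: B♭ C D E♭ F G A♭.
That puts C below A♭.
From C to A♭: 8 semitones over a sixth = minor.

minor 6th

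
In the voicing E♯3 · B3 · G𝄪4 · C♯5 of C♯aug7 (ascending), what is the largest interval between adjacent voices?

A6

Adjacent intervals: E♯3→B3 = diminished fifth; B3→G𝄪4 = augmented sixth; G𝄪4→C♯5 = diminished fourth.
The largest is B3 to G𝄪4, an augmented sixth (10 semitones).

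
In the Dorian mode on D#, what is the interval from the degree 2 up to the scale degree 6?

perfect 5th

D# dorian: D# E# F# G# A# B# C#.
So we need the interval from E# up to B#.
E# up to B# spans 5 letter names and 7 semitones — a perfect fifth.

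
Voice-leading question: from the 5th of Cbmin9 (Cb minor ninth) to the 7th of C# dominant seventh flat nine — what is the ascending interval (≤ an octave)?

A3

The 5th of Cbmin9 (Cb minor ninth) is Gb; the 7th of C# dominant seventh flat nine is B.
3 letter names make it a third; at 5 semitones (a half step wider than major) the quality is augmented.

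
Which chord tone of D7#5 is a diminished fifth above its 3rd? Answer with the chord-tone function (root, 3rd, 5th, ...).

7th

Spelling the chord: D F♯ A♯ C.
The 3rd is F♯. A diminished fifth above F♯ is C.
C is the chord's 7th.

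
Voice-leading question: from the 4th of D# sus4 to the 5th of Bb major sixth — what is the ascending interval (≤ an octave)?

diminished seventh

The 4th of D# sus4 is G#; the 5th of Bb major sixth is F.
7 letter names make it a seventh; at 9 semitones (a whole step narrower than major) the quality is diminished.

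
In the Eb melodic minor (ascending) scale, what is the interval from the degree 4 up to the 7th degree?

augmented 4th

Eb melodic minor: Eb F Gb Ab Bb C D.
That puts Ab below D.
Ab up to D is 6 semitones, a half step wider than a perfect fourth, so the interval is augmented.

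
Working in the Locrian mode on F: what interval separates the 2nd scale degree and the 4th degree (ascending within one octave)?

The scale runs F Gb Ab Bb Cb Db Eb.
So we need the interval from Gb up to Bb.
From Gb to Bb is 4 semitones, exactly the major third.

major third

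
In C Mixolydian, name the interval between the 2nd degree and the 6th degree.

perfect fifth

C mixolydian: C D E F G A Bb.
2nd degree = D; 6th degree = A.
Counting 5 letters and 7 half steps from D gives a perfect fifth.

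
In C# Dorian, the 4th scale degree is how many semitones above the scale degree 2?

The scale is C# D# E F# G# A# B.
D# up to F# is a minor third — 3 semitones.

3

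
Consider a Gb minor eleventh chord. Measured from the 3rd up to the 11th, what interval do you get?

Gbm11 (Gb minor eleventh) is spelled Gb Bbb Db Fb Ab Cb.
The 3rd is Bbb and the 11th is Cb.
From Bbb to Cb is 14 semitones, exactly the major ninth.

major 9th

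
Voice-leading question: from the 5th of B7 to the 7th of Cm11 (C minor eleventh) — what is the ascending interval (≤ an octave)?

diminished 4th

The 5th of B7 is F♯; the 7th of Cm11 (C minor eleventh) is B♭.
4 letter names make it a fourth; at 4 semitones (a half step narrower than perfect) the quality is diminished.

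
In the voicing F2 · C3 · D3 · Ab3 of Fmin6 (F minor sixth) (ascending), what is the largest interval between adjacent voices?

perfect fifth

Adjacent intervals: F2→C3 = perfect fifth; C3→D3 = major second; D3→Ab3 = diminished fifth.
The largest is F2 to C3, a perfect fifth (7 semitones).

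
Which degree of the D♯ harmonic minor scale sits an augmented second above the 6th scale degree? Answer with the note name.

The scale is D♯ E♯ F♯ G♯ A♯ B C𝄪.
The 6th scale degree is B; an augmented second above that is C𝄪 — scale degree 7.

C##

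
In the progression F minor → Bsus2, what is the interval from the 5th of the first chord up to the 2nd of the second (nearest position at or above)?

augmented unison

The 5th of F minor is C; the 2nd of Bsus2 is C#.
C up to C# is 1 semitone, a half step wider than a perfect unison, so the interval is augmented.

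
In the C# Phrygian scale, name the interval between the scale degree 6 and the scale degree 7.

major second

C# phrygian: C# D E F# G# A B.
The scale degree 6 is A and the degree 7 is B.
From A to B is 2 semitones, exactly the major second.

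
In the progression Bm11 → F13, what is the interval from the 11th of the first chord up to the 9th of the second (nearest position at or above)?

minor third

Bm11 has E as its 11th, and F13 has G as its 9th.
3 letter names make it a third; at 3 semitones (a half step narrower than major) the quality is minor.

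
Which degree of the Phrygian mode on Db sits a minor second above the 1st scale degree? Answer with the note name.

Ebb

The scale is Db Ebb Fb Gb Ab Bbb Cb.
The 1st scale degree is Db; a minor second above that is Ebb — scale degree 2.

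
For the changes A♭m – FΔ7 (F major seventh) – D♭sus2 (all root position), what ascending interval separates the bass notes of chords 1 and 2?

major sixth

The roots are A♭ and F.
From A♭ to F is 9 semitones, exactly the major sixth.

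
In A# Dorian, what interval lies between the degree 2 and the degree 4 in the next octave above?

minor tenth

The scale runs A# B# C# D# E# F## G#.
The degree 2 is B# and the degree 4 (up an octave) is D#.
From B# to D#: 15 semitones over a tenth = minor.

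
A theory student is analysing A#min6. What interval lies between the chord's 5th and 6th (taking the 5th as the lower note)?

A# minor sixth: A# C# E# F##.
5th = E#; 6th = F##.
E# up to F## spans 2 letter names and 2 semitones — a major second.

major second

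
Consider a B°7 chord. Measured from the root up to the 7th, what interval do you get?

B diminished seventh: B D F Ab.
So we need the interval from B up to Ab.
From B to Ab: 9 semitones over a seventh = diminished.

diminished 7th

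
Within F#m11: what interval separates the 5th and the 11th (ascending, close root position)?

minor seventh

F#m11: F#–A–C#–E–G#–B.
5th = C#; 11th = B.
C# up to B is 10 semitones, a half step narrower than a major seventh, so the interval is minor.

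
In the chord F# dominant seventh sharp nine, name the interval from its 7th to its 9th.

augmented 3rd

F# dominant seventh sharp nine: F#–A#–C#–E–G##.
That puts E below G##.
3 letter names make it a third; at 5 semitones (a half step wider than major) the quality is augmented.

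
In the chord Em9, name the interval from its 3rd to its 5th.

major third

Em9: E-G-B-D-F♯.
3rd = G; 5th = B.
Counting 3 letters and 4 half steps from G gives a major third.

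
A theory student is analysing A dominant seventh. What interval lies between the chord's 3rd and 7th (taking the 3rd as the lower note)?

The chord tones of A dominant seventh are A, C#, E, G.
The 3rd is C# and the 7th is G.
C# up to G is 6 semitones, a half step narrower than a perfect fifth, so the interval is diminished.

d5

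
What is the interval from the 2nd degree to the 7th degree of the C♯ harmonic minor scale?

The scale runs C♯ D♯ E F♯ G♯ A B♯.
So we need the interval from D♯ up to B♯.
From D♯ to B♯ is 9 semitones, exactly the major sixth.

major 6th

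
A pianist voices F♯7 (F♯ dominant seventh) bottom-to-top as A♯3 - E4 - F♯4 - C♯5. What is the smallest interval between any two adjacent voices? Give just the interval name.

Adjacent intervals: A♯3→E4 = diminished fifth; E4→F♯4 = major second; F♯4→C♯5 = perfect fifth.
The smallest is E4 to F♯4, a major second (2 semitones).

major 2nd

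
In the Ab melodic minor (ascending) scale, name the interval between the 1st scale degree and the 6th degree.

major sixth

Ab melodic minor: Ab Bb Cb Db Eb F G.
The 1st scale degree is Ab and the scale degree 6 is F.
Counting 6 letters and 9 half steps from Ab gives a major sixth.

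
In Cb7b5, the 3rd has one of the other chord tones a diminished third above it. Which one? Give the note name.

Gbb

Cb7b5 (Cb dominant seventh flat five) is spelled Cb–Eb–Gbb–Bbb.
The 3rd is Eb. A diminished third above Eb is Gbb.
Gbb is the chord's 5th.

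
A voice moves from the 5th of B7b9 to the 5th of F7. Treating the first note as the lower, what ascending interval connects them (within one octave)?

The 5th of B7b9 is F♯; the 5th of F7 is C.
F♯ up to C is 6 semitones, a half step narrower than a perfect fifth, so the interval is diminished.

diminished fifth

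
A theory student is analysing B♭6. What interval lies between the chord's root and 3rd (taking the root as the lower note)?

Spelling the chord: B♭, D, F, G.
The root is B♭ and the 3rd is D.
Counting 3 letters and 4 half steps from B♭ gives a major third.

major 3rd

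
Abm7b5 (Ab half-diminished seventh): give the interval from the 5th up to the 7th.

major third

Spelling the chord: Ab–Cb–Ebb–Gb.
So we need the interval from Ebb up to Gb.
From Ebb to Gb is 4 semitones, exactly the major third.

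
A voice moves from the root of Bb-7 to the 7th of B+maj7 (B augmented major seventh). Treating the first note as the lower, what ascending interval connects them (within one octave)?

augmented seventh

The root of Bb-7 is Bb; the 7th of B+maj7 (B augmented major seventh) is A#.
From Bb to A#: 12 semitones over a seventh = augmented.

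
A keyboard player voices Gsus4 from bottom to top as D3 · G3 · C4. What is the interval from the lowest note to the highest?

The outer voices are D3 and C4.
From D to C: 10 semitones over a seventh = minor.

minor seventh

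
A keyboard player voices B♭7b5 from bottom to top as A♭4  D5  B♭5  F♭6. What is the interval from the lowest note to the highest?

minor thirteenth

The outer voices are A♭4 and F♭6.
From A♭ to F♭: 20 semitones over a thirteenth = minor.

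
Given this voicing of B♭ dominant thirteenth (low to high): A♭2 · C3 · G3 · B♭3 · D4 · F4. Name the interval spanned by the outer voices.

The outer voices are A♭2 and F4.
A♭ up to F spans 13 letter names and 21 semitones — a major thirteenth.

major thirteenth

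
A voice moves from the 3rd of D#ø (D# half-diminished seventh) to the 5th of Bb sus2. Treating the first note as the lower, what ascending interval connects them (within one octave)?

d8

D#ø (D# half-diminished seventh) has F# as its 3rd, and Bb sus2 has F as its 5th.
F# up to F is 11 semitones, a half step narrower than a perfect octave, so the interval is diminished.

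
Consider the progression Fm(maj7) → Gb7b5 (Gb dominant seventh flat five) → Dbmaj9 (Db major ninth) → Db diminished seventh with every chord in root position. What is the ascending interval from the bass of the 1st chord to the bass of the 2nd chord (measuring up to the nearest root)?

The roots are F and Gb.
2 letter names make it a second; at 1 semitone (a half step narrower than major) the quality is minor.

minor second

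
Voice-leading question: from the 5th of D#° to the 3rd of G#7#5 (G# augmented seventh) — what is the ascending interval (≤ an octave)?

A2

The 5th of D#° is A; the 3rd of G#7#5 (G# augmented seventh) is B#.
A up to B# is 3 semitones, a half step wider than a major second, so the interval is augmented.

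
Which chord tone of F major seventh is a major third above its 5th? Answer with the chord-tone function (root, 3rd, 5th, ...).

7th

Fmaj7 is spelled F A C E.
The 5th is C. A major third above C is E.
E is the chord's 7th.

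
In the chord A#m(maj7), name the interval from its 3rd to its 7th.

augmented 5th

Spelling the chord: A#, C#, E#, G##.
So we need the interval from C# up to G##.
5 letter names make it a fifth; at 8 semitones (a half step wider than perfect) the quality is augmented.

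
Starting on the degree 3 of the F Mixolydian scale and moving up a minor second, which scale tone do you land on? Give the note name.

Bb

The scale is F G A B♭ C D E♭.
The degree 3 is A; a minor second above that is B♭ — scale degree 4.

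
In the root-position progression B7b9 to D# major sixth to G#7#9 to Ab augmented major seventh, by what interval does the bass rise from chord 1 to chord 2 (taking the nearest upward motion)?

The roots are B and D#.
From B to D# is 4 semitones, exactly the major third.

major 3rd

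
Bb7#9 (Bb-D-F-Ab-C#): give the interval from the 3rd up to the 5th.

So we need the interval from D up to F.
3 letter names make it a third; at 3 semitones (a half step narrower than major) the quality is minor.

minor third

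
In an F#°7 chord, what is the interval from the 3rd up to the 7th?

Spelling the chord: F#-A-C-Eb.
The 3rd is A and the 7th is Eb.
5 letter names make it a fifth; at 6 semitones (a half step narrower than perfect) the quality is diminished.

diminished fifth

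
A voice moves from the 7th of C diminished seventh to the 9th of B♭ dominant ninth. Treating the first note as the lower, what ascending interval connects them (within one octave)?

The 7th of C diminished seventh is B𝄫; the 9th of B♭ dominant ninth is C.
From B𝄫 to C: 3 semitones over a second = augmented.

augmented second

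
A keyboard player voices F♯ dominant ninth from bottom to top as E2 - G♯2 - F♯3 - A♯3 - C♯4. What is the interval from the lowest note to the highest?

major 13th

The outer voices are E2 and C♯4.
E up to C♯ spans 13 letter names and 21 semitones — a major thirteenth.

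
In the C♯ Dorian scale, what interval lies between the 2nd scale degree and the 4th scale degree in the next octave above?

C♯ dorian: C♯ D♯ E F♯ G♯ A♯ B.
So we need the interval from D♯ up to F♯.
From D♯ to F♯: 15 semitones over a tenth = minor.

minor tenth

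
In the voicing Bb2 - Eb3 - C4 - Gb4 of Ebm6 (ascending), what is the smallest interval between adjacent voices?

Adjacent intervals: Bb2→Eb3 = perfect fourth; Eb3→C4 = major sixth; C4→Gb4 = diminished fifth.
The smallest is Bb2 to Eb3, a perfect fourth (5 semitones).

P4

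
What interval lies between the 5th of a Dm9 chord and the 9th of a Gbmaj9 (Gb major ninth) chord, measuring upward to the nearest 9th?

Dm9 has A as its 5th, and Gbmaj9 (Gb major ninth) has Ab as its 9th.
8 letter names make it an octave; at 11 semitones (a half step narrower than perfect) the quality is diminished.

diminished 8th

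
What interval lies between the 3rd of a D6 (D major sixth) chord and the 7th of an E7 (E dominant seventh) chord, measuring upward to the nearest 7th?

D6 (D major sixth) has F# as its 3rd, and E7 (E dominant seventh) has D as its 7th.
From F# to D: 8 semitones over a sixth = minor.

minor sixth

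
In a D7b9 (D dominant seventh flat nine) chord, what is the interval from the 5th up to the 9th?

Spelling the chord: D-F♯-A-C-E♭.
So we need the interval from A up to E♭.
5 letter names make it a fifth; at 6 semitones (a half step narrower than perfect) the quality is diminished.

diminished fifth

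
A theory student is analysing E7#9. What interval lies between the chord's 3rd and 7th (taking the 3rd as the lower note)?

diminished fifth

E dominant seventh sharp nine is spelled E-G#-B-D-F##.
3rd = G#; 7th = D.
From G# to D: 6 semitones over a fifth = diminished.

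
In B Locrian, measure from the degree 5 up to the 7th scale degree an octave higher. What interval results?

The scale runs B C D E F G A.
Degree 5 = F; scale degree 7 (up an octave) = A.
From F to A is 16 semitones, exactly the major tenth.

major 10th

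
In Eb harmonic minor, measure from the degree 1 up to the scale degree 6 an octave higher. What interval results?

minor 13th

The scale runs Eb F Gb Ab Bb Cb D.
The degree 1 is Eb and the 6th scale degree (up an octave) is Cb.
13 letter names make it a thirteenth; at 20 semitones (a half step narrower than major) the quality is minor.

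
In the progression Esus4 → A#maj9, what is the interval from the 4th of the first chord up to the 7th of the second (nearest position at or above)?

augmented 7th

The 4th of Esus4 is A; the 7th of A#maj9 is G##.
A up to G## is 12 semitones, a half step wider than a major seventh, so the interval is augmented.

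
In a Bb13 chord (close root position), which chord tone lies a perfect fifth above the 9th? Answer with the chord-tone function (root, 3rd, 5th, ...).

Spelling the chord: Bb, D, F, Ab, C, G.
The 9th is C. A perfect fifth above C is G.
G is the chord's 13th.

13th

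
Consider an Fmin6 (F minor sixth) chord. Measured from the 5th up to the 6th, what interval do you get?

Fm6 (F minor sixth): F–Ab–C–D.
That puts C below D.
C up to D spans 2 letter names and 2 semitones — a major second.

M2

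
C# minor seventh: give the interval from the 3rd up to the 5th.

major third

Spelling the chord: C#, E, G#, B.
That puts E below G#.
E up to G# spans 3 letter names and 4 semitones — a major third.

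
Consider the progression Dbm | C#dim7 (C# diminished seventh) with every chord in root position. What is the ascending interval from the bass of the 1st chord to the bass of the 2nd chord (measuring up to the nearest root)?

augmented seventh

The roots are Db and C#.
7 letter names make it a seventh; at 12 semitones (a half step wider than major) the quality is augmented.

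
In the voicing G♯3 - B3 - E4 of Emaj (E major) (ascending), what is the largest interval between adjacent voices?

P4

Adjacent intervals: G♯3→B3 = minor third; B3→E4 = perfect fourth.
The largest is B3 to E4, a perfect fourth (5 semitones).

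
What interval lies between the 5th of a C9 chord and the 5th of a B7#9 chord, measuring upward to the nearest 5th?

The 5th of C9 is G; the 5th of B7#9 is F♯.
From G to F♯ is 11 semitones, exactly the major seventh.

major seventh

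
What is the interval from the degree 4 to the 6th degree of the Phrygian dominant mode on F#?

m3

The scale runs F# G A# B C# D E.
So we need the interval from B up to D.
B up to D is 3 semitones, a half step narrower than a major third, so the interval is minor.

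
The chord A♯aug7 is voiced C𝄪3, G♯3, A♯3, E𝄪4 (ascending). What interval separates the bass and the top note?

The outer voices are C𝄪3 and E𝄪4.
C𝄪 up to E𝄪 spans 10 letter names and 16 semitones — a major tenth.

major tenth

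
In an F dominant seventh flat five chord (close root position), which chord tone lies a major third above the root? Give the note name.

A

F7b5: F–A–Cb–Eb.
The root is F. A major third above F is A.
A is the chord's 3rd.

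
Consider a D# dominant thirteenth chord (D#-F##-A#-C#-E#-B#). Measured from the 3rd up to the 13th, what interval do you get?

perfect eleventh

3rd = F##; 13th = B#.
Counting 11 letters and 17 half steps from F## gives a perfect eleventh.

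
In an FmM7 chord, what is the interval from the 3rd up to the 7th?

augmented fifth

FmM7: F Ab C E.
That puts Ab below E.
5 letter names make it a fifth; at 8 semitones (a half step wider than perfect) the quality is augmented.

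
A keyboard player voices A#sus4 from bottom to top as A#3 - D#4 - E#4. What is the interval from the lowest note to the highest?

perfect fifth

The outer voices are A#3 and E#4.
A# up to E# spans 5 letter names and 7 semitones — a perfect fifth.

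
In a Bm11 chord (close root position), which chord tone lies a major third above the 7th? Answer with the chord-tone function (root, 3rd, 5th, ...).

Bm11: B D F# A C# E.
The 7th is A. A major third above A is C#.
C# is the chord's 9th.

9th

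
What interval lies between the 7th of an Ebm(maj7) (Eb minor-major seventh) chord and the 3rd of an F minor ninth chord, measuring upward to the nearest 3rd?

The 7th of Ebm(maj7) (Eb minor-major seventh) is D; the 3rd of F minor ninth is Ab.
5 letter names make it a fifth; at 6 semitones (a half step narrower than perfect) the quality is diminished.

diminished fifth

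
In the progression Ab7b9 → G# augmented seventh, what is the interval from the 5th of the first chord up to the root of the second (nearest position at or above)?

The 5th of Ab7b9 is Eb; the root of G# augmented seventh is G#.
3 letter names make it a third; at 5 semitones (a half step wider than major) the quality is augmented.

augmented third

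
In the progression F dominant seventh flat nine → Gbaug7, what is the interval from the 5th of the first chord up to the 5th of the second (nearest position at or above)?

F dominant seventh flat nine has C as its 5th, and Gbaug7 has D as its 5th.
C up to D spans 2 letter names and 2 semitones — a major second.

major second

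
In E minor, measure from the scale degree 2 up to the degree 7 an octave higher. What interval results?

The scale runs E F# G A B C D.
So we need the interval from F# up to D.
13 letter names make it a thirteenth; at 20 semitones (a half step narrower than major) the quality is minor.

minor thirteenth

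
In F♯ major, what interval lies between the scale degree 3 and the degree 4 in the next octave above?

minor ninth

Spelling F♯ major: F♯ G♯ A♯ B C♯ D♯ E♯.
Scale degree 3 = A♯; 4th degree (up an octave) = B.
From A♯ to B: 13 semitones over a ninth = minor.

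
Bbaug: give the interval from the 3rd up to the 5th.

Bb+: Bb-D-F#.
The 3rd is D and the 5th is F#.
Counting 3 letters and 4 half steps from D gives a major third.

M3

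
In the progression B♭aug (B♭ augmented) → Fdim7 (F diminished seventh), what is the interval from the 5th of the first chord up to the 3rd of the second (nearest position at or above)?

diminished third

B♭aug (B♭ augmented) has F♯ as its 5th, and Fdim7 (F diminished seventh) has A♭ as its 3rd.
3 letter names make it a third; at 2 semitones (a whole step narrower than major) the quality is diminished.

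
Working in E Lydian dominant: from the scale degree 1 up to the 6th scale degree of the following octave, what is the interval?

The scale runs E F# G# A# B C# D.
Scale degree 1 = E; 6th scale degree (up an octave) = C#.
E up to C# spans 13 letter names and 21 semitones — a major thirteenth.

major thirteenth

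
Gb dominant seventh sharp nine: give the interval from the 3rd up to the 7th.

diminished fifth

Gb7#9 (Gb dominant seventh sharp nine): Gb–Bb–Db–Fb–A.
The 3rd is Bb and the 7th is Fb.
From Bb to Fb: 6 semitones over a fifth = diminished.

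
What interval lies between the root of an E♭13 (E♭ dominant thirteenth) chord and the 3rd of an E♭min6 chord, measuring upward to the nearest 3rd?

The root of E♭13 (E♭ dominant thirteenth) is E♭; the 3rd of E♭min6 is G♭.
From E♭ to G♭: 3 semitones over a third = minor.

minor third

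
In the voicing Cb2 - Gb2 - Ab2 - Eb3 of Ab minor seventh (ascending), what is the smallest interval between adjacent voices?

Adjacent intervals: Cb2→Gb2 = perfect fifth; Gb2→Ab2 = major second; Ab2→Eb3 = perfect fifth.
The smallest is Gb2 to Ab2, a major second (2 semitones).

major 2nd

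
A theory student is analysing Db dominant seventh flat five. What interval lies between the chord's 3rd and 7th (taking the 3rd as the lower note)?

diminished fifth

Db7b5: Db-F-Abb-Cb.
That puts F below Cb.
From F to Cb: 6 semitones over a fifth = diminished.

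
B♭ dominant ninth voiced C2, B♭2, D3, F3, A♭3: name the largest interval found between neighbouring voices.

Adjacent intervals: C2→B♭2 = minor seventh; B♭2→D3 = major third; D3→F3 = minor third; F3→A♭3 = minor third.
The largest is C2 to B♭2, a minor seventh (10 semitones).

minor seventh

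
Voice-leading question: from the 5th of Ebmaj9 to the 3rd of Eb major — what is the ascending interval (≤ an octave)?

major sixth

The 5th of Ebmaj9 is Bb; the 3rd of Eb major is G.
From Bb to G is 9 semitones, exactly the major sixth.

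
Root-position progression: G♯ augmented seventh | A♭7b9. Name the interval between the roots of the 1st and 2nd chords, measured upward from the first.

diminished second

The roots are G♯ and A♭.
From G♯ to A♭: 0 semitones over a second = diminished.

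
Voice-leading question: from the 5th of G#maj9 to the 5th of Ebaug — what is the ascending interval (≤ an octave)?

The 5th of G#maj9 is D#; the 5th of Ebaug is B.
From D# to B: 8 semitones over a sixth = minor.

minor 6th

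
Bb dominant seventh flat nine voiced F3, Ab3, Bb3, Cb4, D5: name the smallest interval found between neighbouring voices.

minor 2nd

Adjacent intervals: F3→Ab3 = minor third; Ab3→Bb3 = major second; Bb3→Cb4 = minor second; Cb4→D5 = augmented ninth.
The smallest is Bb3 to Cb4, a minor second (1 semitone).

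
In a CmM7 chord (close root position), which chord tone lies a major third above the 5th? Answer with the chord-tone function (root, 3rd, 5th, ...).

7th

Spelling the chord: C–E♭–G–B.
The 5th is G. A major third above G is B.
B is the chord's 7th.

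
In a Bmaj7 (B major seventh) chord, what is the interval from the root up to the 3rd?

Spelling the chord: B, D#, F#, A#.
Root = B; 3rd = D#.
Counting 3 letters and 4 half steps from B gives a major third.

major 3rd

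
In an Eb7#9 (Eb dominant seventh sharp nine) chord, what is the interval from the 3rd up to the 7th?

The chord tones of Eb7#9 (Eb dominant seventh sharp nine) are Eb–G–Bb–Db–F#.
The 3rd is G and the 7th is Db.
From G to Db: 6 semitones over a fifth = diminished.

diminished 5th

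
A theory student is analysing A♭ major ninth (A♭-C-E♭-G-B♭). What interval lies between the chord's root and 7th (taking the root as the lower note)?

The root is A♭ and the 7th is G.
From A♭ to G is 11 semitones, exactly the major seventh.

major seventh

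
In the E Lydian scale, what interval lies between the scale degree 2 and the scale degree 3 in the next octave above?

major ninth

Spelling the E Lydian scale: E F# G# A# B C# D#.
That puts F# below G#.
Counting 9 letters and 14 half steps from F# gives a major ninth.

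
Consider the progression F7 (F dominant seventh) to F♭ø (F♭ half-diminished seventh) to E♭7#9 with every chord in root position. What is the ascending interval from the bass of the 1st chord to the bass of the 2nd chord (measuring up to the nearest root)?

The roots are F and F♭.
F up to F♭ is 11 semitones, a half step narrower than a perfect octave, so the interval is diminished.

diminished octave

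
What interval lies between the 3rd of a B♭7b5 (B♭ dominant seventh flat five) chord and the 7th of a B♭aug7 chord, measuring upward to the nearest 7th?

B♭7b5 (B♭ dominant seventh flat five) has D as its 3rd, and B♭aug7 has A♭ as its 7th.
D up to A♭ is 6 semitones, a half step narrower than a perfect fifth, so the interval is diminished.

diminished fifth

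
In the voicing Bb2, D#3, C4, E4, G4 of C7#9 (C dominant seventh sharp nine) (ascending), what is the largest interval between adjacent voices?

Adjacent intervals: Bb2→D#3 = augmented third; D#3→C4 = diminished seventh; C4→E4 = major third; E4→G4 = minor third.
The largest is D#3 to C4, a diminished seventh (9 semitones).

diminished 7th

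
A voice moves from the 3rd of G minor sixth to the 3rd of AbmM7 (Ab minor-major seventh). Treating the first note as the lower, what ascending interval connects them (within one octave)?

minor 2nd

The 3rd of G minor sixth is Bb; the 3rd of AbmM7 (Ab minor-major seventh) is Cb.
2 letter names make it a second; at 1 semitone (a half step narrower than major) the quality is minor.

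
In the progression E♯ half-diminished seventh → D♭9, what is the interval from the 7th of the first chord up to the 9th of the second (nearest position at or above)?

diminished second

The 7th of E♯ half-diminished seventh is D♯; the 9th of D♭9 is E♭.
2 letter names make it a second; at 0 semitones (a whole step narrower than major) the quality is diminished.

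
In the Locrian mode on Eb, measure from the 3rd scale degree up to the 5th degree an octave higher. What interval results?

minor 10th

Spelling the Locrian mode on Eb: Eb Fb Gb Ab Bbb Cb Db.
The 3rd scale degree is Gb and the 5th scale degree (up an octave) is Bbb.
10 letter names make it a tenth; at 15 semitones (a half step narrower than major) the quality is minor.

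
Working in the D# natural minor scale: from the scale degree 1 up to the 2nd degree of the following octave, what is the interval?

major 9th

D# natural minor: D# E# F# G# A# B C#.
Scale degree 1 = D#; scale degree 2 (up an octave) = E#.
From D# to E# is 14 semitones, exactly the major ninth.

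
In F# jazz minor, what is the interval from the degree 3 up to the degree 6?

F# melodic minor: F# G# A B C# D# E#.
The degree 3 is A and the degree 6 is D#.
A up to D# is 6 semitones, a half step wider than a perfect fourth, so the interval is augmented.

augmented fourth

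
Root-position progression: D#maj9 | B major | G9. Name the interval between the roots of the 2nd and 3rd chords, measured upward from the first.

m6

The roots are B and G.
B up to G is 8 semitones, a half step narrower than a major sixth, so the interval is minor.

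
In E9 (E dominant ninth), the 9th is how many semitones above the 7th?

E9 is spelled E–G#–B–D–F#.
D to F# is a major third: 4 semitones.

4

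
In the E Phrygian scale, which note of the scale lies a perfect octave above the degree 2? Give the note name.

F

The scale is E F G A B C D.
The degree 2 is F; a perfect octave above that is F — scale degree 2.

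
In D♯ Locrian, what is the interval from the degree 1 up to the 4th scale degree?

Spelling D♯ Locrian: D♯ E F♯ G♯ A B C♯.
So we need the interval from D♯ up to G♯.
From D♯ to G♯ is 5 semitones, exactly the perfect fourth.

perfect fourth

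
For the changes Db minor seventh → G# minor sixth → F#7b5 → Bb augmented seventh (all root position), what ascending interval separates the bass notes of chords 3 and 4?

The roots are F# and Bb.
From F# to Bb: 4 semitones over a fourth = diminished.

diminished fourth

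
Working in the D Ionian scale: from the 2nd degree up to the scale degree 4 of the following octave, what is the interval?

minor tenth

Spelling the D Ionian scale: D E F# G A B C#.
2nd degree = E; degree 4 (up an octave) = G.
10 letter names make it a tenth; at 15 semitones (a half step narrower than major) the quality is minor.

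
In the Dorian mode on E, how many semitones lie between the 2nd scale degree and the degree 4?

The scale is E F♯ G A B C♯ D.
F♯ up to A is a minor third — 3 semitones.

3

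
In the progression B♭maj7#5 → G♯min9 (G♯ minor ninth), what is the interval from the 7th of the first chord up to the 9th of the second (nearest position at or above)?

The 7th of B♭maj7#5 is A; the 9th of G♯min9 (G♯ minor ninth) is A♯.
A up to A♯ is 1 semitone, a half step wider than a perfect unison, so the interval is augmented.

augmented unison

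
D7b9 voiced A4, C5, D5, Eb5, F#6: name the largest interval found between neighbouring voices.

Adjacent intervals: A4→C5 = minor third; C5→D5 = major second; D5→Eb5 = minor second; Eb5→F#6 = augmented ninth.
The largest is Eb5 to F#6, an augmented ninth (15 semitones).

augmented ninth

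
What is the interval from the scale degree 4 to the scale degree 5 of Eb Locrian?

Eb locrian: Eb Fb Gb Ab Bbb Cb Db.
That puts Ab below Bbb.
Ab up to Bbb is 1 semitone, a half step narrower than a major second, so the interval is minor.

minor second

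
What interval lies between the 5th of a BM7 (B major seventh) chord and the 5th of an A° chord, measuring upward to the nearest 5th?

BM7 (B major seventh) has F# as its 5th, and A° has Eb as its 5th.
7 letter names make it a seventh; at 9 semitones (a whole step narrower than major) the quality is diminished.

diminished seventh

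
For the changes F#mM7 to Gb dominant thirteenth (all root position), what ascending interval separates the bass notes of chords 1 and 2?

diminished second

The roots are F# and Gb.
F# up to Gb is 0 semitones, a whole step narrower than a major second, so the interval is diminished.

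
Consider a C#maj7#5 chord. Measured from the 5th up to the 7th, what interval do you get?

m3

C#maj7#5 is spelled C# E# G## B#.
So we need the interval from G## up to B#.
3 letter names make it a third; at 3 semitones (a half step narrower than major) the quality is minor.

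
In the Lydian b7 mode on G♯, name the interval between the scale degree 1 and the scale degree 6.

major sixth

The scale runs G♯ A♯ B♯ C𝄪 D♯ E♯ F♯.
The scale degree 1 is G♯ and the 6th scale degree is E♯.
Counting 6 letters and 9 half steps from G♯ gives a major sixth.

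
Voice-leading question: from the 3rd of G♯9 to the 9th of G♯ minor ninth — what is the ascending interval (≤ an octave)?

minor 7th

G♯9 has B♯ as its 3rd, and G♯ minor ninth has A♯ as its 9th.
From B♯ to A♯: 10 semitones over a seventh = minor.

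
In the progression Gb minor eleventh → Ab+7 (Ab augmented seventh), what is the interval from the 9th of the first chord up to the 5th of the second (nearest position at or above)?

Gb minor eleventh has Ab as its 9th, and Ab+7 (Ab augmented seventh) has E as its 5th.
5 letter names make it a fifth; at 8 semitones (a half step wider than perfect) the quality is augmented.

augmented fifth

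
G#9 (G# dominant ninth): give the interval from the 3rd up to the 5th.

m3

G# dominant ninth: G#–B#–D#–F#–A#.
3rd = B#; 5th = D#.
B# up to D# is 3 semitones, a half step narrower than a major third, so the interval is minor.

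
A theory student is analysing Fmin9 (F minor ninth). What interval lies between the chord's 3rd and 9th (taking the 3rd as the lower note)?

M7

F minor ninth is spelled F-A♭-C-E♭-G.
The 3rd is A♭ and the 9th is G.
Counting 7 letters and 11 half steps from A♭ gives a major seventh.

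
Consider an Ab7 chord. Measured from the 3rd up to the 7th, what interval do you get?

The chord tones of Ab7 are Ab, C, Eb, Gb.
3rd = C; 7th = Gb.
C up to Gb is 6 semitones, a half step narrower than a perfect fifth, so the interval is diminished.

d5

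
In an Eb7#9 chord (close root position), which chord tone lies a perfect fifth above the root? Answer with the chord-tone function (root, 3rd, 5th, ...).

Eb7#9: Eb, G, Bb, Db, F#.
The root is Eb. A perfect fifth above Eb is Bb.
Bb is the chord's 5th.

5th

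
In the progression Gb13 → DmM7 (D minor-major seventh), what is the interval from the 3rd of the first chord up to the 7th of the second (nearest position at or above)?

Gb13 has Bb as its 3rd, and DmM7 (D minor-major seventh) has C# as its 7th.
From Bb to C#: 3 semitones over a second = augmented.

augmented second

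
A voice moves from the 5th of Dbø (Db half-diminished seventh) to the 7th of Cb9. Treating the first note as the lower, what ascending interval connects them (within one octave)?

The 5th of Dbø (Db half-diminished seventh) is Abb; the 7th of Cb9 is Bbb.
Abb up to Bbb spans 2 letter names and 2 semitones — a major second.

major 2nd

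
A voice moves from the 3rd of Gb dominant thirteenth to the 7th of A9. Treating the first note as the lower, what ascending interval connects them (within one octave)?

major sixth

The 3rd of Gb dominant thirteenth is Bb; the 7th of A9 is G.
From Bb to G is 9 semitones, exactly the major sixth.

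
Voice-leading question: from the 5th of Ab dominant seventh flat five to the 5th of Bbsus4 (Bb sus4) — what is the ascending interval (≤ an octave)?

Ab dominant seventh flat five has Ebb as its 5th, and Bbsus4 (Bb sus4) has F as its 5th.
From Ebb to F: 3 semitones over a second = augmented.

A2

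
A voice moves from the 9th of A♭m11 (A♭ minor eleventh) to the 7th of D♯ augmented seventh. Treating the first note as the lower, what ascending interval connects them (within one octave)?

augmented second

The 9th of A♭m11 (A♭ minor eleventh) is B♭; the 7th of D♯ augmented seventh is C♯.
B♭ up to C♯ is 3 semitones, a half step wider than a major second, so the interval is augmented.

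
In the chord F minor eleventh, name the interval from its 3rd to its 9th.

major seventh

Fm11: F A♭ C E♭ G B♭.
That puts A♭ below G.
From A♭ to G is 11 semitones, exactly the major seventh.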